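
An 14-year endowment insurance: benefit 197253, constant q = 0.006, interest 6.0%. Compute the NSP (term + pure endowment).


Term component = 10641.576
Pure endowment = 14_p_x * v^14 * benefit = 0.919199 * 0.442301 * 197253 = 80195.6635
NSP = 90837.2396


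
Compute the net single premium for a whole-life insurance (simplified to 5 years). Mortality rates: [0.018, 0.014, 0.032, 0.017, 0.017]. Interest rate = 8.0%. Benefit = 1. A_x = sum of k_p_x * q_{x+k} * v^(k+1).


v = 0.925926
Year 0: k_p_x=1.0, q=0.018, term=0.016667
Year 1: k_p_x=0.982, q=0.014, term=0.011787
Year 2: k_p_x=0.968252, q=0.032, term=0.024596
Year 3: k_p_x=0.937268, q=0.017, term=0.011712
Year 4: k_p_x=0.921334, q=0.017, term=0.01066
A_x = 0.0754


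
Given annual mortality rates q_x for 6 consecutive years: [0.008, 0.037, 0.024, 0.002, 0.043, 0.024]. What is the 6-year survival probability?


p_k = 1 - q_k for each year
Survival = product of (1 - q_k)
= 0.992 * 0.963 * 0.976 * 0.998 * 0.957 * 0.976
= 0.8691


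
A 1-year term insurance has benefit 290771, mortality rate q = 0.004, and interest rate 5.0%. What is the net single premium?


NSP = benefit * q * v
v = 1/(1+i) = 0.952381
NSP = 290771 * 0.004 * 0.952381
= 1107.699


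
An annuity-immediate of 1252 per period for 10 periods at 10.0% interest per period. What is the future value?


FV = PMT * ((1+i)^n - 1) / i
= 1252 * ((1.1)^10 - 1) / 0.1
= 1252 * (2.593742 - 1) / 0.1
= 19953.6556


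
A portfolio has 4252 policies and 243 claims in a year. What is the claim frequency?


frequency = claims / policies
= 243 / 4252
= 0.0571


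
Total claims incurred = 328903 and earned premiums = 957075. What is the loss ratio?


Loss ratio = claims / premiums
= 328903 / 957075
= 0.3437


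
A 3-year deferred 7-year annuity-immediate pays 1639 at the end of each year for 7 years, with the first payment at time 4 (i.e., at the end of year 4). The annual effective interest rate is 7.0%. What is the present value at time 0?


PV at time 3 of the 7-year annuity-immediate:
a_n = 1639 * (1-(1+0.07)^(-7))/0.07 = 8833.0453
Discount back 3 years to time 0:
PV = 8833.0453 * (1+0.07)^(-3)
= 8833.0453 * 0.816298
= 7210.3961


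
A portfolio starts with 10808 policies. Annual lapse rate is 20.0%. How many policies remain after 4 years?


remaining = initial * (1 - lapse)^years
= 10808 * (1 - 0.2)^4
= 10808 * 0.4096
= 4426.9568


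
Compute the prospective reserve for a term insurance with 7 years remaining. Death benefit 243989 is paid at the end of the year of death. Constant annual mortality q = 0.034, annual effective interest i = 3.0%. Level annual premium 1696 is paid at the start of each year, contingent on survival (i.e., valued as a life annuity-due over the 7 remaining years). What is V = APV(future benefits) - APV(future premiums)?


v = 1/(1+i) = 0.970874
APV(future benefits) per unit = sum_{k=0}^{6} k_p_x * q * v^(k+1) = 0.192189
APV(future benefits) = 243989 * 0.192189 = 46891.9226
Life annuity-due factor ä_{x:7} = sum_{k=0}^{6} k_p_x * v^k = 5.822186
APV(future premiums) = 1696 * 5.822186 = 9874.428
V = 46891.9226 - 9874.428
= 37017.4946


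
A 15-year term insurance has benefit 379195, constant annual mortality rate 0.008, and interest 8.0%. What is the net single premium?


NSP = benefit * sum_{k=0}^{n-1} k_p_x * q * v^(k+1)
With constant q=0.008, v=0.925926
Sum = 0.065504
NSP = 379195 * 0.065504
= 24838.6715


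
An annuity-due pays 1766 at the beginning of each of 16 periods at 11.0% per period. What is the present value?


PV_due = PMT * (1-(1+i)^(-n))/i * (1+i)
PV_immediate = 13031.5997
PV_due = 13031.5997 * 1.11
= 14465.0757


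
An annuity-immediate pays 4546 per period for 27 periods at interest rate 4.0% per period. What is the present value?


PV = PMT * (1 - (1+i)^(-n)) / i
= 4546 * (1 - (1+0.04)^(-27)) / 0.04
= 4546 * (1 - 0.346817) / 0.04
= 4546 * 16.329586
= 74234.2968


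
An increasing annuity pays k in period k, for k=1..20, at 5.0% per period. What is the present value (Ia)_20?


(Ia)_n = sum_{k=1}^{n} k * v^k, v = 1/(1+i)
v = 0.952381
Sum computed term by term:
(Ia)_20 = 110.9506


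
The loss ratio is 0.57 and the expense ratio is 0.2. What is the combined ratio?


Combined ratio = loss ratio + expense ratio
= 0.57 + 0.2
= 0.77


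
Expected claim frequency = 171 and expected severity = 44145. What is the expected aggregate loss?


E[S] = E[N] * E[X]
= 171 * 44145
= 7.5488e+06


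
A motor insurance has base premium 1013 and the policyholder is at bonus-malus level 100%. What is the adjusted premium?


adjusted = base * BM_level / 100
= 1013 * 100 / 100
= 1013 * 1.0
= 1013.0


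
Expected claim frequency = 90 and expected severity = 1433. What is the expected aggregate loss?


E[S] = E[N] * E[X]
= 90 * 1433
= 128970


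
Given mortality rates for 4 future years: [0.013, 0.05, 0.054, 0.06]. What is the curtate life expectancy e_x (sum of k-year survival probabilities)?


e_x = sum_{k=1}^{n} k_p_x
k_p_x values:
  1_p_x = 0.987
  2_p_x = 0.93765
  3_p_x = 0.887017
  4_p_x = 0.833796
e_x = 3.6455


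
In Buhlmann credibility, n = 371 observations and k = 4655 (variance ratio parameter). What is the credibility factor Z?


Z = n / (n + k)
= 371 / (371 + 4655)
= 371 / 5026
= 0.0738


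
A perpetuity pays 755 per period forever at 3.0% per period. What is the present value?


PV = PMT / i
= 755 / 0.03
= 25166.6667


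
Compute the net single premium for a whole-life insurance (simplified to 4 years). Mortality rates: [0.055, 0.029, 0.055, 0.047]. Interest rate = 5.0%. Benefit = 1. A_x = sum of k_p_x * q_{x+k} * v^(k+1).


v = 0.952381
Year 0: k_p_x=1.0, q=0.055, term=0.052381
Year 1: k_p_x=0.945, q=0.029, term=0.024857
Year 2: k_p_x=0.917595, q=0.055, term=0.043596
Year 3: k_p_x=0.867127, q=0.047, term=0.033529
A_x = 0.1544


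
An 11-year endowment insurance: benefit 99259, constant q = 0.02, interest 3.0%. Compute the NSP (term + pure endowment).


Term component = 16736.4425
Pure endowment = 11_p_x * v^11 * benefit = 0.800731 * 0.722421 * 99259 = 57417.8936
NSP = 74154.3362


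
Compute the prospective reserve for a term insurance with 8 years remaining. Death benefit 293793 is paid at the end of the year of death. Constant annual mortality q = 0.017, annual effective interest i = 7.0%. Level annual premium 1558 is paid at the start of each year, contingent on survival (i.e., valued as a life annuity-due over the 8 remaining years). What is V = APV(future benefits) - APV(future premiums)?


v = 1/(1+i) = 0.934579
APV(future benefits) per unit = sum_{k=0}^{7} k_p_x * q * v^(k+1) = 0.096253
APV(future benefits) = 293793 * 0.096253 = 28278.5956
Life annuity-due factor ä_{x:8} = sum_{k=0}^{7} k_p_x * v^k = 6.058307
APV(future premiums) = 1558 * 6.058307 = 9438.8417
V = 28278.5956 - 9438.8417
= 18839.7539


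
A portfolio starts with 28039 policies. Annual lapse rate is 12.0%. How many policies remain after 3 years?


remaining = initial * (1 - lapse)^years
= 28039 * (1 - 0.12)^3
= 28039 * 0.681472
= 19107.7934


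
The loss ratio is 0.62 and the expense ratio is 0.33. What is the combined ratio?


Combined ratio = loss ratio + expense ratio
= 0.62 + 0.33
= 0.95


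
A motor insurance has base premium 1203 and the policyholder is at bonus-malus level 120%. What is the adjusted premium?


adjusted = base * BM_level / 100
= 1203 * 120 / 100
= 1203 * 1.2
= 1443.6


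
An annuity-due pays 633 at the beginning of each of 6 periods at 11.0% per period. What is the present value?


PV_due = PMT * (1-(1+i)^(-n))/i * (1+i)
PV_immediate = 2677.9305
PV_due = 2677.9305 * 1.11
= 2972.5028


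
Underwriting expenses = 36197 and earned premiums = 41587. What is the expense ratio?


Expense ratio = expenses / premiums
= 36197 / 41587
= 0.8704


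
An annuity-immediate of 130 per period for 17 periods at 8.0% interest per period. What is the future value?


FV = PMT * ((1+i)^n - 1) / i
= 130 * ((1.08)^17 - 1) / 0.08
= 130 * (3.700018 - 1) / 0.08
= 4387.5293


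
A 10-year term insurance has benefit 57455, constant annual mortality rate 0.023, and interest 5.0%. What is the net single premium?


NSP = benefit * sum_{k=0}^{n-1} k_p_x * q * v^(k+1)
With constant q=0.023, v=0.952381
Sum = 0.161798
NSP = 57455 * 0.161798
= 9296.123


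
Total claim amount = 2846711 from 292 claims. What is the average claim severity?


severity = total / number
= 2846711 / 292
= 9749.0103


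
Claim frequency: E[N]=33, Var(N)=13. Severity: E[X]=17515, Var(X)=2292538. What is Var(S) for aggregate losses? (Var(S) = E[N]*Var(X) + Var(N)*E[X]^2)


Var(S) = E[N]*Var(X) + Var(N)*E[X]^2
= 33*2292538 + 13*17515^2
= 75653754 + 3988077925
= 4.0637e+09


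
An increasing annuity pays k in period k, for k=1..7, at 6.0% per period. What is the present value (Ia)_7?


(Ia)_n = sum_{k=1}^{n} k * v^k, v = 1/(1+i)
v = 0.943396
Sum computed term by term:
(Ia)_7 = 21.0321


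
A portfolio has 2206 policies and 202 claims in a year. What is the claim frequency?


frequency = claims / policies
= 202 / 2206
= 0.0916


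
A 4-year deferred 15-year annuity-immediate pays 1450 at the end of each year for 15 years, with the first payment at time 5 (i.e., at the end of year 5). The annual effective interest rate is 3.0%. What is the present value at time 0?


PV at time 4 of the 15-year annuity-immediate:
a_n = 1450 * (1-(1+0.03)^(-15))/0.03 = 17310.0059
Discount back 4 years to time 0:
PV = 17310.0059 * (1+0.03)^(-4)
= 17310.0059 * 0.888487
= 15379.716


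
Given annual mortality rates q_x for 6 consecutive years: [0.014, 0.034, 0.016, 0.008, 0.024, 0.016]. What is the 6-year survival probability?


p_k = 1 - q_k for each year
Survival = product of (1 - q_k)
= 0.986 * 0.966 * 0.984 * 0.992 * 0.976 * 0.984
= 0.8929


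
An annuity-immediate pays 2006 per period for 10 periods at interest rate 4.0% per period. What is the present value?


PV = PMT * (1 - (1+i)^(-n)) / i
= 2006 * (1 - (1+0.04)^(-10)) / 0.04
= 2006 * (1 - 0.675564) / 0.04
= 2006 * 8.110896
= 16270.4569


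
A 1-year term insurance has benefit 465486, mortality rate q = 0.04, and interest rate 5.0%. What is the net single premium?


NSP = benefit * q * v
v = 1/(1+i) = 0.952381
NSP = 465486 * 0.04 * 0.952381
= 17732.8


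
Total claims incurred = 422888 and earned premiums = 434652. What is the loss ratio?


Loss ratio = claims / premiums
= 422888 / 434652
= 0.9729


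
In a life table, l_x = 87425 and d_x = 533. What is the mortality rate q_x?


q_x = d_x / l_x
= 533 / 87425
= 0.0061


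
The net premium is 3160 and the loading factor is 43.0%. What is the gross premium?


Gross = net * (1 + loading)
= 3160 * (1 + 0.43)
= 3160 * 1.43
= 4518.8


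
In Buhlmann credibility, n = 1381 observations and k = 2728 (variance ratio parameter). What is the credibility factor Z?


Z = n / (n + k)
= 1381 / (1381 + 2728)
= 1381 / 4109
= 0.3361


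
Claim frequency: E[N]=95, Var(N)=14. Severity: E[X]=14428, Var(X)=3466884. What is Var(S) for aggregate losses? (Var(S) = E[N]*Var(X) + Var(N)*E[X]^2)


Var(S) = E[N]*Var(X) + Var(N)*E[X]^2
= 95*3466884 + 14*14428^2
= 329353980 + 2914340576
= 3.2437e+09


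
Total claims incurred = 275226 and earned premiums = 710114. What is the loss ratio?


Loss ratio = claims / premiums
= 275226 / 710114
= 0.3876


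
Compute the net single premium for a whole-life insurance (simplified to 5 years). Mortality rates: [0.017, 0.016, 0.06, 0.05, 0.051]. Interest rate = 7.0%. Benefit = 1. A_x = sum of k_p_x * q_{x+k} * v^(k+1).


v = 0.934579
Year 0: k_p_x=1.0, q=0.017, term=0.015888
Year 1: k_p_x=0.983, q=0.016, term=0.013737
Year 2: k_p_x=0.967272, q=0.06, term=0.047375
Year 3: k_p_x=0.909236, q=0.05, term=0.034683
Year 4: k_p_x=0.863774, q=0.051, term=0.031409
A_x = 0.1431


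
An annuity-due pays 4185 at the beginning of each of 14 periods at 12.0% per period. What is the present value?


PV_due = PMT * (1-(1+i)^(-n))/i * (1+i)
PV_immediate = 27738.884
PV_due = 27738.884 * 1.12
= 31067.5501


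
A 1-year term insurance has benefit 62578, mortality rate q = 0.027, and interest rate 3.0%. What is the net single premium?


NSP = benefit * q * v
v = 1/(1+i) = 0.970874
NSP = 62578 * 0.027 * 0.970874
= 1640.3942


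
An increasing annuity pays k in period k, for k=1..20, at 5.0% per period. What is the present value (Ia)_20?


(Ia)_n = sum_{k=1}^{n} k * v^k, v = 1/(1+i)
v = 0.952381
Sum computed term by term:
(Ia)_20 = 110.9506


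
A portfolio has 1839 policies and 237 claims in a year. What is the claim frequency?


frequency = claims / policies
= 237 / 1839
= 0.1289


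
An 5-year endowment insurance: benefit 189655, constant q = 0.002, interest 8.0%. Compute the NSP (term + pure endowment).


Term component = 1508.8927
Pure endowment = 5_p_x * v^5 * benefit = 0.99004 * 0.680583 * 189655 = 127790.3989
NSP = 129299.2916


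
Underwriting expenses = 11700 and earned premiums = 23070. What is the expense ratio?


Expense ratio = expenses / premiums
= 11700 / 23070
= 0.5072


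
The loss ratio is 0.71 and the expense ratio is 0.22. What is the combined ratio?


Combined ratio = loss ratio + expense ratio
= 0.71 + 0.22
= 0.93


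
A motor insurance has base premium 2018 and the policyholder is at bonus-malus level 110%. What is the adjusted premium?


adjusted = base * BM_level / 100
= 2018 * 110 / 100
= 2018 * 1.1
= 2219.8


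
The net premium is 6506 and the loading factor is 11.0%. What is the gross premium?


Gross = net * (1 + loading)
= 6506 * (1 + 0.11)
= 6506 * 1.11
= 7221.66


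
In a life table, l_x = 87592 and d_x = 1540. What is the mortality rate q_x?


q_x = d_x / l_x
= 1540 / 87592
= 0.0176


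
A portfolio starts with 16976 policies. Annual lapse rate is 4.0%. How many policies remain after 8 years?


remaining = initial * (1 - lapse)^years
= 16976 * (1 - 0.04)^8
= 16976 * 0.72139
= 12246.3095


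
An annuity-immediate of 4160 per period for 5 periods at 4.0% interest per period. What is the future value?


FV = PMT * ((1+i)^n - 1) / i
= 4160 * ((1.04)^5 - 1) / 0.04
= 4160 * (1.216653 - 1) / 0.04
= 22531.9018


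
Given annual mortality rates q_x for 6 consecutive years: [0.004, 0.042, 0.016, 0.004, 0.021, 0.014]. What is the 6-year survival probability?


p_k = 1 - q_k for each year
Survival = product of (1 - q_k)
= 0.996 * 0.958 * 0.984 * 0.996 * 0.979 * 0.986
= 0.9027


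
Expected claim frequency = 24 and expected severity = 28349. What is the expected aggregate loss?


E[S] = E[N] * E[X]
= 24 * 28349
= 680376


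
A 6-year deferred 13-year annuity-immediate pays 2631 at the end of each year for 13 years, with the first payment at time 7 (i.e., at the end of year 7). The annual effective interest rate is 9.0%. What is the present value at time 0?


PV at time 6 of the 13-year annuity-immediate:
a_n = 2631 * (1-(1+0.09)^(-13))/0.09 = 19698.0442
Discount back 6 years to time 0:
PV = 19698.0442 * (1+0.09)^(-6)
= 19698.0442 * 0.596267
= 11745.3002


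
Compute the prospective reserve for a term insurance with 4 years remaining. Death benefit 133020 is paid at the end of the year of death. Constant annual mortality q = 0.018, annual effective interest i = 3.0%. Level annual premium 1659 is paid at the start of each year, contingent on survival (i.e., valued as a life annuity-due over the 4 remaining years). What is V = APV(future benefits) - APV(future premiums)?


v = 1/(1+i) = 0.970874
APV(future benefits) per unit = sum_{k=0}^{3} k_p_x * q * v^(k+1) = 0.065167
APV(future benefits) = 133020 * 0.065167 = 8668.4529
Life annuity-due factor ä_{x:4} = sum_{k=0}^{3} k_p_x * v^k = 3.728974
APV(future premiums) = 1659 * 3.728974 = 6186.368
V = 8668.4529 - 6186.368
= 2482.0848


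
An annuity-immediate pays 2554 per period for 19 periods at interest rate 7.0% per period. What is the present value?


PV = PMT * (1 - (1+i)^(-n)) / i
= 2554 * (1 - (1+0.07)^(-19)) / 0.07
= 2554 * (1 - 0.276508) / 0.07
= 2554 * 10.335595
= 26397.1102


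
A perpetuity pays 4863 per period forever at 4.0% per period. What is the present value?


PV = PMT / i
= 4863 / 0.04
= 121575.0


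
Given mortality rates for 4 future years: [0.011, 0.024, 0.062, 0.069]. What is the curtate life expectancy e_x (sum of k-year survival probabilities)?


e_x = sum_{k=1}^{n} k_p_x
k_p_x values:
  1_p_x = 0.989
  2_p_x = 0.965264
  3_p_x = 0.905418
  4_p_x = 0.842944
e_x = 3.7026


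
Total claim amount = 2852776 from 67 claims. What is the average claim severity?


severity = total / number
= 2852776 / 67
= 42578.7463


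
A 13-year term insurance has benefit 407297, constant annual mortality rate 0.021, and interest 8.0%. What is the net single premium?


NSP = benefit * sum_{k=0}^{n-1} k_p_x * q * v^(k+1)
With constant q=0.021, v=0.925926
Sum = 0.149903
NSP = 407297 * 0.149903
= 61054.8846


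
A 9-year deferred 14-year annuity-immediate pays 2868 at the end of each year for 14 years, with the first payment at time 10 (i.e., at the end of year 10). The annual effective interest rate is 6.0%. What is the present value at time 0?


PV at time 9 of the 14-year annuity-immediate:
a_n = 2868 * (1-(1+0.06)^(-14))/0.06 = 26658.0139
Discount back 9 years to time 0:
PV = 26658.0139 * (1+0.06)^(-9)
= 26658.0139 * 0.591898
= 15778.8375


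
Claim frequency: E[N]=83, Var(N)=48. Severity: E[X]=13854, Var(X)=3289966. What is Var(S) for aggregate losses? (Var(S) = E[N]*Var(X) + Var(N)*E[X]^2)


Var(S) = E[N]*Var(X) + Var(N)*E[X]^2
= 83*3289966 + 48*13854^2
= 273067178 + 9212799168
= 9.4859e+09


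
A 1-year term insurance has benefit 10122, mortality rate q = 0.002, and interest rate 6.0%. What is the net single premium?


NSP = benefit * q * v
v = 1/(1+i) = 0.943396
NSP = 10122 * 0.002 * 0.943396
= 19.0981


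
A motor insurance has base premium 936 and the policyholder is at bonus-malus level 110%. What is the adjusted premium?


adjusted = base * BM_level / 100
= 936 * 110 / 100
= 936 * 1.1
= 1029.6


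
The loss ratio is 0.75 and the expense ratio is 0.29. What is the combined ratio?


Combined ratio = loss ratio + expense ratio
= 0.75 + 0.29
= 1.04


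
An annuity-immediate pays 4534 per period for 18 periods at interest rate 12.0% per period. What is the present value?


PV = PMT * (1 - (1+i)^(-n)) / i
= 4534 * (1 - (1+0.12)^(-18)) / 0.12
= 4534 * (1 - 0.13004) / 0.12
= 4534 * 7.24967
= 32870.0042


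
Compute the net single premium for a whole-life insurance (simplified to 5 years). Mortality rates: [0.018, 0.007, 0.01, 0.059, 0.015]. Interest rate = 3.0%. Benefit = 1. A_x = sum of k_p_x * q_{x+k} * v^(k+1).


v = 0.970874
Year 0: k_p_x=1.0, q=0.018, term=0.017476
Year 1: k_p_x=0.982, q=0.007, term=0.006479
Year 2: k_p_x=0.975126, q=0.01, term=0.008924
Year 3: k_p_x=0.965375, q=0.059, term=0.050606
Year 4: k_p_x=0.908418, q=0.015, term=0.011754
A_x = 0.0952


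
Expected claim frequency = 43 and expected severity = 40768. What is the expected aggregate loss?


E[S] = E[N] * E[X]
= 43 * 40768
= 1.7530e+06


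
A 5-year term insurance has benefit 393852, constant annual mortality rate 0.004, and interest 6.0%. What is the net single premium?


NSP = benefit * sum_{k=0}^{n-1} k_p_x * q * v^(k+1)
With constant q=0.004, v=0.943396
Sum = 0.016723
NSP = 393852 * 0.016723
= 6586.3847


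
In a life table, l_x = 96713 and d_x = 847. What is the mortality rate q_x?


q_x = d_x / l_x
= 847 / 96713
= 0.0088


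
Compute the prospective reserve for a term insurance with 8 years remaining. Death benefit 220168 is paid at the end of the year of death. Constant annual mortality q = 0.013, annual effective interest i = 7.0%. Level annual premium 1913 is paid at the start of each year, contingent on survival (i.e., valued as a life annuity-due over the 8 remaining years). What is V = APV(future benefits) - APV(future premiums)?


v = 1/(1+i) = 0.934579
APV(future benefits) per unit = sum_{k=0}^{7} k_p_x * q * v^(k+1) = 0.074529
APV(future benefits) = 220168 * 0.074529 = 16408.8053
Life annuity-due factor ä_{x:8} = sum_{k=0}^{7} k_p_x * v^k = 6.134274
APV(future premiums) = 1913 * 6.134274 = 11734.8667
V = 16408.8053 - 11734.8667
= 4673.9386


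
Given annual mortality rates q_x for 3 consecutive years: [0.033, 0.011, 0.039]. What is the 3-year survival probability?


p_k = 1 - q_k for each year
Survival = product of (1 - q_k)
= 0.967 * 0.989 * 0.961
= 0.9191


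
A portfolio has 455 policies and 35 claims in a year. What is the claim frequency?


frequency = claims / policies
= 35 / 455
= 0.0769


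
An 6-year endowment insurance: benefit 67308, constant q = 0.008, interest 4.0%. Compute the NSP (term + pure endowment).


Term component = 2769.3867
Pure endowment = 6_p_x * v^6 * benefit = 0.95295 * 0.790315 * 67308 = 50691.6798
NSP = 53461.0665


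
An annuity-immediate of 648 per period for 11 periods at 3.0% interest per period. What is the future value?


FV = PMT * ((1+i)^n - 1) / i
= 648 * ((1.03)^11 - 1) / 0.03
= 648 * (1.384234 - 1) / 0.03
= 8299.4516


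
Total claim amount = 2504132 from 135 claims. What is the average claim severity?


severity = total / number
= 2504132 / 135
= 18549.1259


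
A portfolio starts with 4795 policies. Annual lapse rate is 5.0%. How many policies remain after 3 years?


remaining = initial * (1 - lapse)^years
= 4795 * (1 - 0.05)^3
= 4795 * 0.857375
= 4111.1131


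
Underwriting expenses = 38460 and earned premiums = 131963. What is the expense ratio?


Expense ratio = expenses / premiums
= 38460 / 131963
= 0.2914


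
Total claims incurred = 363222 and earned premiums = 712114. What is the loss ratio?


Loss ratio = claims / premiums
= 363222 / 712114
= 0.5101


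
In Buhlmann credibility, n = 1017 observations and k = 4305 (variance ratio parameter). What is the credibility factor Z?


Z = n / (n + k)
= 1017 / (1017 + 4305)
= 1017 / 5322
= 0.1911


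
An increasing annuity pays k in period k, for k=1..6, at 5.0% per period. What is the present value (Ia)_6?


(Ia)_n = sum_{k=1}^{n} k * v^k, v = 1/(1+i)
v = 0.952381
Sum computed term by term:
(Ia)_6 = 17.0437


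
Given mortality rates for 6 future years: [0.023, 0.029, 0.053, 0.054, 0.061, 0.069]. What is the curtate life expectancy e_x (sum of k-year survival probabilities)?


e_x = sum_{k=1}^{n} k_p_x
k_p_x values:
  1_p_x = 0.977
  2_p_x = 0.948667
  3_p_x = 0.898388
  4_p_x = 0.849875
  5_p_x = 0.798032
  6_p_x = 0.742968
e_x = 5.2149


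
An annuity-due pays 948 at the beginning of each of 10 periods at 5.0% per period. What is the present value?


PV_due = PMT * (1-(1+i)^(-n))/i * (1+i)
PV_immediate = 7320.2047
PV_due = 7320.2047 * 1.05
= 7686.2149


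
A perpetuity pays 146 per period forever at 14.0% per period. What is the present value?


PV = PMT / i
= 146 / 0.14
= 1042.8571


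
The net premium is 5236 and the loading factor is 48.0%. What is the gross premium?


Gross = net * (1 + loading)
= 5236 * (1 + 0.48)
= 5236 * 1.48
= 7749.28


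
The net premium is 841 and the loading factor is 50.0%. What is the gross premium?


Gross = net * (1 + loading)
= 841 * (1 + 0.5)
= 841 * 1.5
= 1261.5


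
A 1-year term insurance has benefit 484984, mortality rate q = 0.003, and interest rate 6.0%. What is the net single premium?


NSP = benefit * q * v
v = 1/(1+i) = 0.943396
NSP = 484984 * 0.003 * 0.943396
= 1372.5962


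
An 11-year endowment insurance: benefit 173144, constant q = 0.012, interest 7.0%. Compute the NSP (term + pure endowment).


Term component = 14797.1982
Pure endowment = 11_p_x * v^11 * benefit = 0.875642 * 0.475093 * 173144 = 72029.8122
NSP = 86827.0104


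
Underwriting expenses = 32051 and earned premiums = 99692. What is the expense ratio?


Expense ratio = expenses / premiums
= 32051 / 99692
= 0.3215


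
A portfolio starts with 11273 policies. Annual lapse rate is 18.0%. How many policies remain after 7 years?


remaining = initial * (1 - lapse)^years
= 11273 * (1 - 0.18)^7
= 11273 * 0.249285
= 2810.1951


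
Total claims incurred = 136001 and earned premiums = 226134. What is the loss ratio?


Loss ratio = claims / premiums
= 136001 / 226134
= 0.6014


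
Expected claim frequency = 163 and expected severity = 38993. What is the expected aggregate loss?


E[S] = E[N] * E[X]
= 163 * 38993
= 6.3559e+06


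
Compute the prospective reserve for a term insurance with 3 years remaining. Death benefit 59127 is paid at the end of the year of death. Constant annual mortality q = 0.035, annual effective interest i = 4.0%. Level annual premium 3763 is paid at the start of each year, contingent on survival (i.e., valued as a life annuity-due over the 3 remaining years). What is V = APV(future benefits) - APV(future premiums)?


v = 1/(1+i) = 0.961538
APV(future benefits) per unit = sum_{k=0}^{2} k_p_x * q * v^(k+1) = 0.093856
APV(future benefits) = 59127 * 0.093856 = 5549.4048
Life annuity-due factor ä_{x:3} = sum_{k=0}^{2} k_p_x * v^k = 2.788854
APV(future premiums) = 3763 * 2.788854 = 10494.4594
V = 5549.4048 - 10494.4594
= -4945.0546


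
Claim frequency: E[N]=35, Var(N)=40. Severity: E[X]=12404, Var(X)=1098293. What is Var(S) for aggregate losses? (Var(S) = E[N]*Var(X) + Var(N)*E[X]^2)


Var(S) = E[N]*Var(X) + Var(N)*E[X]^2
= 35*1098293 + 40*12404^2
= 38440255 + 6154368640
= 6.1928e+09


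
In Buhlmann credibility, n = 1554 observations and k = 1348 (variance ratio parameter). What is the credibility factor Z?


Z = n / (n + k)
= 1554 / (1554 + 1348)
= 1554 / 2902
= 0.5355


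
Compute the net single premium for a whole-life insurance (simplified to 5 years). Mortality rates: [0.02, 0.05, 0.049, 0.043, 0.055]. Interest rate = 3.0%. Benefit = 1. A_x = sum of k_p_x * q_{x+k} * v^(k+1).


v = 0.970874
Year 0: k_p_x=1.0, q=0.02, term=0.019417
Year 1: k_p_x=0.98, q=0.05, term=0.046187
Year 2: k_p_x=0.931, q=0.049, term=0.041748
Year 3: k_p_x=0.885381, q=0.043, term=0.033826
Year 4: k_p_x=0.84731, q=0.055, term=0.040199
A_x = 0.1814


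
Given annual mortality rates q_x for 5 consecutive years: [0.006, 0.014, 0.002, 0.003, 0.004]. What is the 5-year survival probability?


p_k = 1 - q_k for each year
Survival = product of (1 - q_k)
= 0.994 * 0.986 * 0.998 * 0.997 * 0.996
= 0.9713


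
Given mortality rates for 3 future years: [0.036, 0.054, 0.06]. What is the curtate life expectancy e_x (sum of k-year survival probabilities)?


e_x = sum_{k=1}^{n} k_p_x
k_p_x values:
  1_p_x = 0.964
  2_p_x = 0.911944
  3_p_x = 0.857227
e_x = 2.7332


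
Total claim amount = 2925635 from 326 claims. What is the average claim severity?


severity = total / number
= 2925635 / 326
= 8974.3405


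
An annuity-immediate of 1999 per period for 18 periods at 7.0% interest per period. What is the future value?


FV = PMT * ((1+i)^n - 1) / i
= 1999 * ((1.07)^18 - 1) / 0.07
= 1999 * (3.379932 - 1) / 0.07
= 67964.066


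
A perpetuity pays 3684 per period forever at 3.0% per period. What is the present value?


PV = PMT / i
= 3684 / 0.03
= 122800.0


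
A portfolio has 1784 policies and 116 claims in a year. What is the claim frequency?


frequency = claims / policies
= 116 / 1784
= 0.065


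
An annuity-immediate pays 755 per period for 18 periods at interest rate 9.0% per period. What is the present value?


PV = PMT * (1 - (1+i)^(-n)) / i
= 755 * (1 - (1+0.09)^(-18)) / 0.09
= 755 * (1 - 0.211994) / 0.09
= 755 * 8.755625
= 6610.497


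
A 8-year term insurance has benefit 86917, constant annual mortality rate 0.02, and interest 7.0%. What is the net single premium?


NSP = benefit * sum_{k=0}^{n-1} k_p_x * q * v^(k+1)
With constant q=0.02, v=0.934579
Sum = 0.112188
NSP = 86917 * 0.112188
= 9751.0864


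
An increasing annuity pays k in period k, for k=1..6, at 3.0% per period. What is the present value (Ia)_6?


(Ia)_n = sum_{k=1}^{n} k * v^k, v = 1/(1+i)
v = 0.970874
Sum computed term by term:
(Ia)_6 = 18.4934


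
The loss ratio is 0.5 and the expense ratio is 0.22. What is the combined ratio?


Combined ratio = loss ratio + expense ratio
= 0.5 + 0.22
= 0.72


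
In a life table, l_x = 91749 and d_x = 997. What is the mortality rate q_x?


q_x = d_x / l_x
= 997 / 91749
= 0.0109


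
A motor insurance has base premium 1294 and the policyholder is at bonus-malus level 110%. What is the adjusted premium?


adjusted = base * BM_level / 100
= 1294 * 110 / 100
= 1294 * 1.1
= 1423.4


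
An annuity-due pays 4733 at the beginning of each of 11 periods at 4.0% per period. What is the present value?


PV_due = PMT * (1-(1+i)^(-n))/i * (1+i)
PV_immediate = 41463.3363
PV_due = 41463.3363 * 1.04
= 43121.8697


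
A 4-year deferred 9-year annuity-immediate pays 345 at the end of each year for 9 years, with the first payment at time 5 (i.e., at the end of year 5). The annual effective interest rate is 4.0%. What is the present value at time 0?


PV at time 4 of the 9-year annuity-immediate:
a_n = 345 * (1-(1+0.04)^(-9))/0.04 = 2565.1894
Discount back 4 years to time 0:
PV = 2565.1894 * (1+0.04)^(-4)
= 2565.1894 * 0.854804
= 2192.7347


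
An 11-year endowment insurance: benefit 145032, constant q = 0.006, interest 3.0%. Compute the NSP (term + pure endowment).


Term component = 7828.1886
Pure endowment = 11_p_x * v^11 * benefit = 0.935945 * 0.722421 * 145032 = 98062.8684
NSP = 105891.057


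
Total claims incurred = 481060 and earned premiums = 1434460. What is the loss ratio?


Loss ratio = claims / premiums
= 481060 / 1434460
= 0.3354


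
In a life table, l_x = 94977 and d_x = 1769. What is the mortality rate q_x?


q_x = d_x / l_x
= 1769 / 94977
= 0.0186


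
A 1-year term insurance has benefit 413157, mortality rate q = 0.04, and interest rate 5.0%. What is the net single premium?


NSP = benefit * q * v
v = 1/(1+i) = 0.952381
NSP = 413157 * 0.04 * 0.952381
= 15739.3143


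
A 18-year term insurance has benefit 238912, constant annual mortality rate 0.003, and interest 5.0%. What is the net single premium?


NSP = benefit * sum_{k=0}^{n-1} k_p_x * q * v^(k+1)
With constant q=0.003, v=0.952381
Sum = 0.034322
NSP = 238912 * 0.034322
= 8199.9242


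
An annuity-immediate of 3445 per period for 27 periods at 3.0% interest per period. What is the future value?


FV = PMT * ((1+i)^n - 1) / i
= 3445 * ((1.03)^27 - 1) / 0.03
= 3445 * (2.221289 - 1) / 0.03
= 140244.6875


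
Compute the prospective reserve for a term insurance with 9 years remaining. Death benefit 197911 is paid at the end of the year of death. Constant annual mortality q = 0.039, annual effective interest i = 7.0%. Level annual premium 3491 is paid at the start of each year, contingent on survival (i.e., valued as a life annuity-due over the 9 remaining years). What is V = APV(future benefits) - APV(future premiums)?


v = 1/(1+i) = 0.934579
APV(future benefits) per unit = sum_{k=0}^{8} k_p_x * q * v^(k+1) = 0.221749
APV(future benefits) = 197911 * 0.221749 = 43886.6458
Life annuity-due factor ä_{x:9} = sum_{k=0}^{8} k_p_x * v^k = 6.083894
APV(future premiums) = 3491 * 6.083894 = 21238.8734
V = 43886.6458 - 21238.8734
= 22647.7724


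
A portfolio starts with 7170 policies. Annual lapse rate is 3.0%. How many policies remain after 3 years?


remaining = initial * (1 - lapse)^years
= 7170 * (1 - 0.03)^3
= 7170 * 0.912673
= 6543.8654


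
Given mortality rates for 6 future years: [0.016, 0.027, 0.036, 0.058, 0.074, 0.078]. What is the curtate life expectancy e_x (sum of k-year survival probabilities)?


e_x = sum_{k=1}^{n} k_p_x
k_p_x values:
  1_p_x = 0.984
  2_p_x = 0.957432
  3_p_x = 0.922964
  4_p_x = 0.869433
  5_p_x = 0.805095
  6_p_x = 0.742297
e_x = 5.2812


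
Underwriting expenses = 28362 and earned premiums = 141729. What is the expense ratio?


Expense ratio = expenses / premiums
= 28362 / 141729
= 0.2001


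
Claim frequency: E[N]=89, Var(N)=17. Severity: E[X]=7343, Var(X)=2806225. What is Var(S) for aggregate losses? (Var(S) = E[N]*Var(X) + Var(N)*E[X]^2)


Var(S) = E[N]*Var(X) + Var(N)*E[X]^2
= 89*2806225 + 17*7343^2
= 249754025 + 916634033
= 1.1664e+09


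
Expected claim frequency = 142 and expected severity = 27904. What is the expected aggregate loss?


E[S] = E[N] * E[X]
= 142 * 27904
= 3.9624e+06


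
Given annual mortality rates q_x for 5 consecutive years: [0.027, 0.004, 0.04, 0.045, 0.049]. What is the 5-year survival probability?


p_k = 1 - q_k for each year
Survival = product of (1 - q_k)
= 0.973 * 0.996 * 0.96 * 0.955 * 0.951
= 0.8449


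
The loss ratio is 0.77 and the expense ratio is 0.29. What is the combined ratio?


Combined ratio = loss ratio + expense ratio
= 0.77 + 0.29
= 1.06


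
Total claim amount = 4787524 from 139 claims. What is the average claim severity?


severity = total / number
= 4787524 / 139
= 34442.6187


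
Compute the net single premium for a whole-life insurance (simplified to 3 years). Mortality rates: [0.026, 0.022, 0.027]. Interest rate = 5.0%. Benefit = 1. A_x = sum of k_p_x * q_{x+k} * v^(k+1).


v = 0.952381
Year 0: k_p_x=1.0, q=0.026, term=0.024762
Year 1: k_p_x=0.974, q=0.022, term=0.019436
Year 2: k_p_x=0.952572, q=0.027, term=0.022217
A_x = 0.0664


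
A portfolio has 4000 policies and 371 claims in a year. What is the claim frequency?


frequency = claims / policies
= 371 / 4000
= 0.0927


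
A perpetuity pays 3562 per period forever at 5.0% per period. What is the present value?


PV = PMT / i
= 3562 / 0.05
= 71240.0


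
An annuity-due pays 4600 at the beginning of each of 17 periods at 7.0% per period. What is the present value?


PV_due = PMT * (1-(1+i)^(-n))/i * (1+i)
PV_immediate = 44910.8258
PV_due = 44910.8258 * 1.07
= 48054.5836


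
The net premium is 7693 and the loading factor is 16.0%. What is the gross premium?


Gross = net * (1 + loading)
= 7693 * (1 + 0.16)
= 7693 * 1.16
= 8923.88


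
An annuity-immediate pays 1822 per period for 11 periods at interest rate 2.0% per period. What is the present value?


PV = PMT * (1 - (1+i)^(-n)) / i
= 1822 * (1 - (1+0.02)^(-11)) / 0.02
= 1822 * (1 - 0.804263) / 0.02
= 1822 * 9.786848
= 17831.6371


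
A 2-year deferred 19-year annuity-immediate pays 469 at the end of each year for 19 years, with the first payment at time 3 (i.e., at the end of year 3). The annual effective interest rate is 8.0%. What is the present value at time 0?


PV at time 2 of the 19-year annuity-immediate:
a_n = 469 * (1-(1+0.08)^(-19))/0.08 = 4504.088
Discount back 2 years to time 0:
PV = 4504.088 * (1+0.08)^(-2)
= 4504.088 * 0.857339
= 3861.5295


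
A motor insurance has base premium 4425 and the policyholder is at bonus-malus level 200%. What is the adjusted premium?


adjusted = base * BM_level / 100
= 4425 * 200 / 100
= 4425 * 2.0
= 8850.0


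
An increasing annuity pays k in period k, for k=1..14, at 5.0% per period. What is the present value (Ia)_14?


(Ia)_n = sum_{k=1}^{n} k * v^k, v = 1/(1+i)
v = 0.952381
Sum computed term by term:
(Ia)_14 = 66.4524


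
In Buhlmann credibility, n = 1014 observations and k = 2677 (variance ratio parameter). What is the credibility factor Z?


Z = n / (n + k)
= 1014 / (1014 + 2677)
= 1014 / 3691
= 0.2747


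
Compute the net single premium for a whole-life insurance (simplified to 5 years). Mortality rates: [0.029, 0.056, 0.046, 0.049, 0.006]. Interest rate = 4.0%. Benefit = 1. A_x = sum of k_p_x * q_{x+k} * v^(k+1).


v = 0.961538
Year 0: k_p_x=1.0, q=0.029, term=0.027885
Year 1: k_p_x=0.971, q=0.056, term=0.050274
Year 2: k_p_x=0.916624, q=0.046, term=0.037484
Year 3: k_p_x=0.874459, q=0.049, term=0.036627
Year 4: k_p_x=0.831611, q=0.006, term=0.004101
A_x = 0.1564


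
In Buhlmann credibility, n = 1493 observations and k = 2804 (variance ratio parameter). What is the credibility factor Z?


Z = n / (n + k)
= 1493 / (1493 + 2804)
= 1493 / 4297
= 0.3475


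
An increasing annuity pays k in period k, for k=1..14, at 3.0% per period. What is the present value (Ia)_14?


(Ia)_n = sum_{k=1}^{n} k * v^k, v = 1/(1+i)
v = 0.970874
Sum computed term by term:
(Ia)_14 = 79.3102


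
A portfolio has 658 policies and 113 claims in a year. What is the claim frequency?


frequency = claims / policies
= 113 / 658
= 0.1717


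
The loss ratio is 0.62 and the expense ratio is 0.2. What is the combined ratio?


Combined ratio = loss ratio + expense ratio
= 0.62 + 0.2
= 0.82


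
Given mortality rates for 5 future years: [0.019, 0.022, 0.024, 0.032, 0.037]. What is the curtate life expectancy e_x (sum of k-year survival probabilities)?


e_x = sum_{k=1}^{n} k_p_x
k_p_x values:
  1_p_x = 0.981
  2_p_x = 0.959418
  3_p_x = 0.936392
  4_p_x = 0.906427
  5_p_x = 0.87289
e_x = 4.6561


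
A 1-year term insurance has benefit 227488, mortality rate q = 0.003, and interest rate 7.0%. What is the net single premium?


NSP = benefit * q * v
v = 1/(1+i) = 0.934579
NSP = 227488 * 0.003 * 0.934579
= 637.8168


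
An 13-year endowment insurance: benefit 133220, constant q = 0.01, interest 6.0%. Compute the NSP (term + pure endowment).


Term component = 11201.5925
Pure endowment = 13_p_x * v^13 * benefit = 0.877521 * 0.468839 * 133220 = 54808.8526
NSP = 66010.4451


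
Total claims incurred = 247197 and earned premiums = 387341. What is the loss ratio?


Loss ratio = claims / premiums
= 247197 / 387341
= 0.6382


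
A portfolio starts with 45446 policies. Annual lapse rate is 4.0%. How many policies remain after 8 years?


remaining = initial * (1 - lapse)^years
= 45446 * (1 - 0.04)^8
= 45446 * 0.72139
= 32784.2708


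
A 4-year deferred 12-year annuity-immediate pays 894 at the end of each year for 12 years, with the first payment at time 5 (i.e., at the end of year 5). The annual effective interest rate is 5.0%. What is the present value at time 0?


PV at time 4 of the 12-year annuity-immediate:
a_n = 894 * (1-(1+0.05)^(-12))/0.05 = 7923.747
Discount back 4 years to time 0:
PV = 7923.747 * (1+0.05)^(-4)
= 7923.747 * 0.822702
= 6518.8862


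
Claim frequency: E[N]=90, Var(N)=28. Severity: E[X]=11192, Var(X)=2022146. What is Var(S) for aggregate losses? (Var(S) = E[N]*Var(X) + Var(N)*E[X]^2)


Var(S) = E[N]*Var(X) + Var(N)*E[X]^2
= 90*2022146 + 28*11192^2
= 181993140 + 3507304192
= 3.6893e+09


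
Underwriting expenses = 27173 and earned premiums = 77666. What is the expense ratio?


Expense ratio = expenses / premiums
= 27173 / 77666
= 0.3499


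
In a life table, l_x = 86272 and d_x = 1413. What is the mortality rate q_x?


q_x = d_x / l_x
= 1413 / 86272
= 0.0164


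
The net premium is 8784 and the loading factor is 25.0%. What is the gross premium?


Gross = net * (1 + loading)
= 8784 * (1 + 0.25)
= 8784 * 1.25
= 10980.0


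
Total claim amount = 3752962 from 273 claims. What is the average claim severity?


severity = total / number
= 3752962 / 273
= 13747.1136


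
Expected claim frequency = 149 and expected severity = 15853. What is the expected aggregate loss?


E[S] = E[N] * E[X]
= 149 * 15853
= 2.3621e+06


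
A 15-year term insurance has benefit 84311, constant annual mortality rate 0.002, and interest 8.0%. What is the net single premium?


NSP = benefit * sum_{k=0}^{n-1} k_p_x * q * v^(k+1)
With constant q=0.002, v=0.925926
Sum = 0.016929
NSP = 84311 * 0.016929
= 1427.2912


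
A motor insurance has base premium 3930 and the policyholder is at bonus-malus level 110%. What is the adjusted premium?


adjusted = base * BM_level / 100
= 3930 * 110 / 100
= 3930 * 1.1
= 4323.0


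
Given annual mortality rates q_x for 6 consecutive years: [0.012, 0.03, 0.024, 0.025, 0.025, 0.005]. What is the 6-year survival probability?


p_k = 1 - q_k for each year
Survival = product of (1 - q_k)
= 0.988 * 0.97 * 0.976 * 0.975 * 0.975 * 0.995
= 0.8847
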